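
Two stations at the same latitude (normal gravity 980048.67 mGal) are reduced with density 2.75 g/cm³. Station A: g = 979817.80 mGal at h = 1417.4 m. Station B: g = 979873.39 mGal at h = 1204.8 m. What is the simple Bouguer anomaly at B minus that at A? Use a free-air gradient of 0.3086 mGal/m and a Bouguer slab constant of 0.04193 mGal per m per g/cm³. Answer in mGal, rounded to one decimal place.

Δg_SB(A) = 979817.80 − 980048.67 + 0.3086×1417.4 − 0.04193×2.75×1417.4 = 43.10 mGal
Δg_SB(B) = 979873.39 − 980048.67 + 0.3086×1204.8 − 0.04193×2.75×1204.8 = 57.60 mGal
Difference = 57.60 − (43.10) = 14.50 mGal

14.5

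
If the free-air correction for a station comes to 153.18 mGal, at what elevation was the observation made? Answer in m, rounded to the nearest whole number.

496

h = 153.18 / 0.3086 = 496.37 m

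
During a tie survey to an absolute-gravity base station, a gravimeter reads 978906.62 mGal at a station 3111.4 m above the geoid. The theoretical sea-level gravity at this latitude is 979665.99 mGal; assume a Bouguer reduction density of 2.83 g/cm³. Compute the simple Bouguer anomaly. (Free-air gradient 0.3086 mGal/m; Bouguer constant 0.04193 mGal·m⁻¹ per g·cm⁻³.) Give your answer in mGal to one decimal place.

Free-air correction = 0.3086 × 3111.4 = 960.18 mGal
Free-air anomaly = 978906.62 − 979665.99 + (960.18) = 200.81 mGal
Bouguer slab correction = 0.04193 × 2.83 × 3111.4 = 369.20 mGal
Simple Bouguer anomaly = 200.81 − (369.20) = -168.39 mGal

-168.4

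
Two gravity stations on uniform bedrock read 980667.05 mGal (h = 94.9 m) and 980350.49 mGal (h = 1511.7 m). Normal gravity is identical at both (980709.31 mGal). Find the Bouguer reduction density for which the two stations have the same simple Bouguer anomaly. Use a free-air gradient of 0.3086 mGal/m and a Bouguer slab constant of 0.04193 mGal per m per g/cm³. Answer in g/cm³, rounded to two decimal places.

Δg_obs = 980350.49 − 980667.05 = -316.56 mGal over Δh = 1511.7 − 94.9 = 1416.8 m
Equal Bouguer anomalies ⇒ Δg_obs + (0.3086 − 0.04193ρ)·Δh = 0
0.3086 − 0.04193ρ = −Δg_obs/Δh = 0.22343
ρ = (0.3086 − 0.22343) / 0.04193 = 2.03 g/cm³

2.03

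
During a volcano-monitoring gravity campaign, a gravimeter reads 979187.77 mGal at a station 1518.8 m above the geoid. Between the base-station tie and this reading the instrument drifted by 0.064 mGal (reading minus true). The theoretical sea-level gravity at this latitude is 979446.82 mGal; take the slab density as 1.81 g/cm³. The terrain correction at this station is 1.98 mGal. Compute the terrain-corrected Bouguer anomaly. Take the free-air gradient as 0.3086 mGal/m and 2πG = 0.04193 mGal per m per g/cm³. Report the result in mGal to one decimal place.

Drift-corrected reading = 979187.77 − (0.064) = 979187.706 mGal
Free-air correction = 0.3086 × 1518.8 = 468.70 mGal
Free-air anomaly = 979187.706 − 979446.82 + (468.70) = 209.586 mGal
Bouguer slab correction = 0.04193 × 1.81 × 1518.8 = 115.27 mGal
Simple Bouguer anomaly = 209.586 − (115.27) = 94.316 mGal
Complete Bouguer anomaly = 94.316 + 1.98 = 96.296 mGal

96.3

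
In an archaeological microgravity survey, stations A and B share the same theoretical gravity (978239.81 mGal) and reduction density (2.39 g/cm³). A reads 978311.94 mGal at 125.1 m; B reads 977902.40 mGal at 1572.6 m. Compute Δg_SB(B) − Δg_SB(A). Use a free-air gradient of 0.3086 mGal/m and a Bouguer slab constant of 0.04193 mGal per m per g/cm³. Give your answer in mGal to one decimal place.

Δg_SB(A) = 978311.94 − 978239.81 + 0.3086×125.1 − 0.04193×2.39×125.1 = 98.20 mGal
Δg_SB(B) = 977902.40 − 978239.81 + 0.3086×1572.6 − 0.04193×2.39×1572.6 = -9.70 mGal
Difference = -9.70 − (98.20) = -107.90 mGal

-107.9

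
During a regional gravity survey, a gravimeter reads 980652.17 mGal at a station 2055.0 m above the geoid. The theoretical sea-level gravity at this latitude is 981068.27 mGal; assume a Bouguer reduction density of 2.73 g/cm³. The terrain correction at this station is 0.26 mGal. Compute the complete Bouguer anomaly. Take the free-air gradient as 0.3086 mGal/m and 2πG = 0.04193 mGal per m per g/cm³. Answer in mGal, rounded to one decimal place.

Free-air correction = 0.3086 × 2055.0 = 634.17 mGal
Free-air anomaly = 980652.17 − 981068.27 + (634.17) = 218.07 mGal
Bouguer slab correction = 0.04193 × 2.73 × 2055.0 = 235.23 mGal
Simple Bouguer anomaly = 218.07 − (235.23) = -17.16 mGal
Complete Bouguer anomaly = -17.16 + 0.26 = -16.90 mGal

-16.9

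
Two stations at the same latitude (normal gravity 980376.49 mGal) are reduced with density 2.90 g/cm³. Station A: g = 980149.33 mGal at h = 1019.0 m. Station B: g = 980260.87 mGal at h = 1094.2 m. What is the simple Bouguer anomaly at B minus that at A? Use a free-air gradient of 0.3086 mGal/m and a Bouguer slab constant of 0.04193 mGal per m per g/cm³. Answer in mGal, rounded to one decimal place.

Δg_SB(A) = 980149.33 − 980376.49 + 0.3086×1019.0 − 0.04193×2.90×1019.0 = -36.60 mGal
Δg_SB(B) = 980260.87 − 980376.49 + 0.3086×1094.2 − 0.04193×2.90×1094.2 = 89.00 mGal
Difference = 89.00 − (-36.60) = 125.60 mGal

125.6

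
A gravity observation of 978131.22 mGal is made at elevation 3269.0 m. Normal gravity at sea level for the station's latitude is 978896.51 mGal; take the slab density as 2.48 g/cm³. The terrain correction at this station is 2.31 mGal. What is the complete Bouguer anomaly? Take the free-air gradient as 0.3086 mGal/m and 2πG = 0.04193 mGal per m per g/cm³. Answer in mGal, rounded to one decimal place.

-94.1

Free-air correction = 0.3086 × 3269.0 = 1008.81 mGal
Free-air anomaly = 978131.22 − 978896.51 + (1008.81) = 243.52 mGal
Bouguer slab correction = 0.04193 × 2.48 × 3269.0 = 339.93 mGal
Simple Bouguer anomaly = 243.52 − (339.93) = -96.41 mGal
Complete Bouguer anomaly = -96.41 + 2.31 = -94.10 mGal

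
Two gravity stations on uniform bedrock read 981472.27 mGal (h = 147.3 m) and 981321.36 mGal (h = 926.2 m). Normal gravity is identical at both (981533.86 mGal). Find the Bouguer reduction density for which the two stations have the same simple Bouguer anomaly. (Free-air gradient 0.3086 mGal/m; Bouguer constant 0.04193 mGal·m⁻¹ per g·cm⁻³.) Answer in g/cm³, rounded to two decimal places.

2.74

Δg_obs = 981321.36 − 981472.27 = -150.91 mGal over Δh = 926.2 − 147.3 = 778.9 m
Equal Bouguer anomalies ⇒ Δg_obs + (0.3086 − 0.04193ρ)·Δh = 0
0.3086 − 0.04193ρ = −Δg_obs/Δh = 0.19375
ρ = (0.3086 − 0.19375) / 0.04193 = 2.74 g/cm³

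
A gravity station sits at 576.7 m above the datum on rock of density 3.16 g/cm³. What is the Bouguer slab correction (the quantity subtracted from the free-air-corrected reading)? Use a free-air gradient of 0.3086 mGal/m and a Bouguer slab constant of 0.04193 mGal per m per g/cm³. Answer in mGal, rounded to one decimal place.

76.4

Bouguer slab correction = 0.04193 × 3.16 × 576.7 = 76.4 mGal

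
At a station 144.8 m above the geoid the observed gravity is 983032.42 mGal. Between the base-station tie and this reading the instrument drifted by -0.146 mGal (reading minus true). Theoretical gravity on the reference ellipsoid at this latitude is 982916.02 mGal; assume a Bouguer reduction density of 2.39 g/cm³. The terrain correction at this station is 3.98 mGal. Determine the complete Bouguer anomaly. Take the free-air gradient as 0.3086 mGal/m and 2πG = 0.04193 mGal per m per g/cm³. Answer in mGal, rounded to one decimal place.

Drift-corrected reading = 983032.42 − (-0.146) = 983032.566 mGal
Free-air correction = 0.3086 × 144.8 = 44.69 mGal
Free-air anomaly = 983032.566 − 982916.02 + (44.69) = 161.236 mGal
Bouguer slab correction = 0.04193 × 2.39 × 144.8 = 14.51 mGal
Simple Bouguer anomaly = 161.236 − (14.51) = 146.726 mGal
Complete Bouguer anomaly = 146.726 + 3.98 = 150.706 mGal

150.7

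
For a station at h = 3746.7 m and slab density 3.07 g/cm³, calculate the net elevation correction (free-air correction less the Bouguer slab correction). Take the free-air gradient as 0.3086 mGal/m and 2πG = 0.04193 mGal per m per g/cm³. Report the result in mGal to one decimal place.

Combined gradient = 0.3086 − 0.04193 × 3.07 = 0.1798749 mGal/m
Combined elevation correction = 0.1798749 × 3746.7 = 673.9 mGal

673.9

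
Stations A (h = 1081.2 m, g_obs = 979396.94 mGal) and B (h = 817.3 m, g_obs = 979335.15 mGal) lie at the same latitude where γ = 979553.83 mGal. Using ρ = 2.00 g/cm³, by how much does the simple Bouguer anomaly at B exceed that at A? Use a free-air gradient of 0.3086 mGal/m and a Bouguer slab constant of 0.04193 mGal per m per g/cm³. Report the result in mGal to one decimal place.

-121.1

Δg_SB(A) = 979396.94 − 979553.83 + 0.3086×1081.2 − 0.04193×2.00×1081.2 = 86.10 mGal
Δg_SB(B) = 979335.15 − 979553.83 + 0.3086×817.3 − 0.04193×2.00×817.3 = -35.00 mGal
Difference = -35.00 − (86.10) = -121.10 mGal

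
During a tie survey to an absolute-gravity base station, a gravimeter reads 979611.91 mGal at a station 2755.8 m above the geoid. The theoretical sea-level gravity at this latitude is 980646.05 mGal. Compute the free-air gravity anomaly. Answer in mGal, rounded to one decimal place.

Free-air correction = 0.3086 × 2755.8 = 850.44 mGal
Free-air anomaly = 979611.91 − 980646.05 + (850.44) = -183.70 mGal

-183.7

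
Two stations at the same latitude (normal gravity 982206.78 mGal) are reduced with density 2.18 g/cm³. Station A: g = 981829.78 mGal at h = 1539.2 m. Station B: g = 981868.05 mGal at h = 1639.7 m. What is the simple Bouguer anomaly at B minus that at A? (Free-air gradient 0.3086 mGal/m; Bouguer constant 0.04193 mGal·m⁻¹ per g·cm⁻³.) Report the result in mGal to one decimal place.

Δg_SB(A) = 981829.78 − 982206.78 + 0.3086×1539.2 − 0.04193×2.18×1539.2 = -42.70 mGal
Δg_SB(B) = 981868.05 − 982206.78 + 0.3086×1639.7 − 0.04193×2.18×1639.7 = 17.40 mGal
Difference = 17.40 − (-42.70) = 60.10 mGal

60.1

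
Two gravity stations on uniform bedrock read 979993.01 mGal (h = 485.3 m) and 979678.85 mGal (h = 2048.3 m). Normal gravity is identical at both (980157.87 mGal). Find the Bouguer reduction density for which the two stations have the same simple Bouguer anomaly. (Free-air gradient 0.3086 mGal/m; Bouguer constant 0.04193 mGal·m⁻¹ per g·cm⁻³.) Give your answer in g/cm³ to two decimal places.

Δg_obs = 979678.85 − 979993.01 = -314.16 mGal over Δh = 2048.3 − 485.3 = 1563.0 m
Equal Bouguer anomalies ⇒ Δg_obs + (0.3086 − 0.04193ρ)·Δh = 0
0.3086 − 0.04193ρ = −Δg_obs/Δh = 0.20100
ρ = (0.3086 − 0.20100) / 0.04193 = 2.57 g/cm³

2.57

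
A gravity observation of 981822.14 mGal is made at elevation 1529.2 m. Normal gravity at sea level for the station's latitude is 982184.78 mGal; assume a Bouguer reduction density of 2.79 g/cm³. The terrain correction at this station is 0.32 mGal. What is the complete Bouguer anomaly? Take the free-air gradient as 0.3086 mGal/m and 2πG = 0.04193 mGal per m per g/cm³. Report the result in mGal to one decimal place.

Free-air correction = 0.3086 × 1529.2 = 471.91 mGal
Free-air anomaly = 981822.14 − 982184.78 + (471.91) = 109.27 mGal
Bouguer slab correction = 0.04193 × 2.79 × 1529.2 = 178.89 mGal
Simple Bouguer anomaly = 109.27 − (178.89) = -69.62 mGal
Complete Bouguer anomaly = -69.62 + 0.32 = -69.30 mGal

-69.3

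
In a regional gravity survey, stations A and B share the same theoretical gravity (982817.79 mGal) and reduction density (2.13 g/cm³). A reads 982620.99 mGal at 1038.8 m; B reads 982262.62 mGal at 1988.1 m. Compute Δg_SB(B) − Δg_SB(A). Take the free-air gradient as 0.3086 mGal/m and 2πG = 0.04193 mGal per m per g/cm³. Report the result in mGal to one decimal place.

Δg_SB(A) = 982620.99 − 982817.79 + 0.3086×1038.8 − 0.04193×2.13×1038.8 = 31.00 mGal
Δg_SB(B) = 982262.62 − 982817.79 + 0.3086×1988.1 − 0.04193×2.13×1988.1 = -119.20 mGal
Difference = -119.20 − (31.00) = -150.20 mGal

-150.2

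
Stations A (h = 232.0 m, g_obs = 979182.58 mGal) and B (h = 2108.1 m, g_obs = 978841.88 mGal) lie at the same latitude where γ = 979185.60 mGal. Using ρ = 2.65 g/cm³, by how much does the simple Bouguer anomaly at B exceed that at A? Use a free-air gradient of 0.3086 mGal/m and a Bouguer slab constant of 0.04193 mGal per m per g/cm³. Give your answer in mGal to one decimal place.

29.8

Δg_SB(A) = 979182.58 − 979185.60 + 0.3086×232.0 − 0.04193×2.65×232.0 = 42.80 mGal
Δg_SB(B) = 978841.88 − 979185.60 + 0.3086×2108.1 − 0.04193×2.65×2108.1 = 72.60 mGal
Difference = 72.60 − (42.80) = 29.80 mGal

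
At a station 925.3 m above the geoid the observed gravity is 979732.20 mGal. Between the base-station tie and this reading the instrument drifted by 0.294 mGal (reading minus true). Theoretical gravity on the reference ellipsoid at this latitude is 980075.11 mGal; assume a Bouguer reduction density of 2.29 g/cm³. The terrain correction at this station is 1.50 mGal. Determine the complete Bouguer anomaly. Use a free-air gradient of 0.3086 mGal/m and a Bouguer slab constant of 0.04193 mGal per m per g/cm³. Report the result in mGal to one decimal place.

Drift-corrected reading = 979732.20 − (0.294) = 979731.906 mGal
Free-air correction = 0.3086 × 925.3 = 285.55 mGal
Free-air anomaly = 979731.906 − 980075.11 + (285.55) = -57.654 mGal
Bouguer slab correction = 0.04193 × 2.29 × 925.3 = 88.85 mGal
Simple Bouguer anomaly = -57.654 − (88.85) = -146.504 mGal
Complete Bouguer anomaly = -146.504 + 1.50 = -145.004 mGal

-145.0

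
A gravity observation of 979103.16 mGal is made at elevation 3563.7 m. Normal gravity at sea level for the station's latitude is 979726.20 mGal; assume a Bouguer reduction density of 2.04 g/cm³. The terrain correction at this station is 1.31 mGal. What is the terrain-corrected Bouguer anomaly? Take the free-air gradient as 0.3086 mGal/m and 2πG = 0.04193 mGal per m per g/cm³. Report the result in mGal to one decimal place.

173.2

Free-air correction = 0.3086 × 3563.7 = 1099.76 mGal
Free-air anomaly = 979103.16 − 979726.20 + (1099.76) = 476.72 mGal
Bouguer slab correction = 0.04193 × 2.04 × 3563.7 = 304.83 mGal
Simple Bouguer anomaly = 476.72 − (304.83) = 171.89 mGal
Complete Bouguer anomaly = 171.89 + 1.31 = 173.20 mGal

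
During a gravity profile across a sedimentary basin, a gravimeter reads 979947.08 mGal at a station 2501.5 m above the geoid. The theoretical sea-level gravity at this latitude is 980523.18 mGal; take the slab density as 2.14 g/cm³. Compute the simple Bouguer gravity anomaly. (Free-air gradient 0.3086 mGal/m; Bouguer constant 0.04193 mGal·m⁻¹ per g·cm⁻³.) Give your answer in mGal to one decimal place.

Free-air correction = 0.3086 × 2501.5 = 771.96 mGal
Free-air anomaly = 979947.08 − 980523.18 + (771.96) = 195.86 mGal
Bouguer slab correction = 0.04193 × 2.14 × 2501.5 = 224.46 mGal
Simple Bouguer anomaly = 195.86 − (224.46) = -28.60 mGal

-28.6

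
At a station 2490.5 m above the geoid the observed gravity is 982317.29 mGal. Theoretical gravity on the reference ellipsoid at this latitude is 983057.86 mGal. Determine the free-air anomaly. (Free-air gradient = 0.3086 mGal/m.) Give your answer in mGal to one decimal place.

Free-air correction = 0.3086 × 2490.5 = 768.57 mGal
Free-air anomaly = 982317.29 − 983057.86 + (768.57) = 28.00 mGal

28.0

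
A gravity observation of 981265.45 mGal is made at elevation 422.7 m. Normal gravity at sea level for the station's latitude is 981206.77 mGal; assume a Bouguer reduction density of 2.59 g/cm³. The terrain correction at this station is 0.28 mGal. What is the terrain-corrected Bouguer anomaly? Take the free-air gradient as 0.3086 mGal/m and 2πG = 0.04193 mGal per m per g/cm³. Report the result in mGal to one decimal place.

143.5

Free-air correction = 0.3086 × 422.7 = 130.45 mGal
Free-air anomaly = 981265.45 − 981206.77 + (130.45) = 189.13 mGal
Bouguer slab correction = 0.04193 × 2.59 × 422.7 = 45.90 mGal
Simple Bouguer anomaly = 189.13 − (45.90) = 143.23 mGal
Complete Bouguer anomaly = 143.23 + 0.28 = 143.51 mGal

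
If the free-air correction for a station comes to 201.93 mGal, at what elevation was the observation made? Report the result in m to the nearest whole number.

h = 201.93 / 0.3086 = 654.34 m

654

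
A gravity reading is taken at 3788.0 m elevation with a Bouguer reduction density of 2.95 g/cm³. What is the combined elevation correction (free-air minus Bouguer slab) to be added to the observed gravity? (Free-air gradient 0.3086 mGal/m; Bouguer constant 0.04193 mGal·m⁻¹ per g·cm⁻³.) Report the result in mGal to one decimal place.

Combined gradient = 0.3086 − 0.04193 × 2.95 = 0.1849065 mGal/m
Combined elevation correction = 0.1849065 × 3788.0 = 700.4 mGal

700.4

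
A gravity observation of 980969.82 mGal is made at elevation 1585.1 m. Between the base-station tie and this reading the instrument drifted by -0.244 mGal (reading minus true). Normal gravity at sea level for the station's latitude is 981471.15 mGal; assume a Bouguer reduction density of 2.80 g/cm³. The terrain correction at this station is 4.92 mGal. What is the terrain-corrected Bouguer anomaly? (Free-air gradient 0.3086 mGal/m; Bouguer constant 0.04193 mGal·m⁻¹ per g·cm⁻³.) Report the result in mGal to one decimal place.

-193.1

Drift-corrected reading = 980969.82 − (-0.244) = 980970.064 mGal
Free-air correction = 0.3086 × 1585.1 = 489.16 mGal
Free-air anomaly = 980970.064 − 981471.15 + (489.16) = -11.926 mGal
Bouguer slab correction = 0.04193 × 2.80 × 1585.1 = 186.10 mGal
Simple Bouguer anomaly = -11.926 − (186.10) = -198.026 mGal
Complete Bouguer anomaly = -198.026 + 4.92 = -193.106 mGal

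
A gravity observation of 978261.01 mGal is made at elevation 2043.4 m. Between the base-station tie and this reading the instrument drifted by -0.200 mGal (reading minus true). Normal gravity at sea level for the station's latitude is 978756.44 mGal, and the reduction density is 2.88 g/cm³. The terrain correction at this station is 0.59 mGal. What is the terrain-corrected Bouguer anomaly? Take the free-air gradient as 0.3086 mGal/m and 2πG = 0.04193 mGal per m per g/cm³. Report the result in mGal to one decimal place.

Drift-corrected reading = 978261.01 − (-0.200) = 978261.210 mGal
Free-air correction = 0.3086 × 2043.4 = 630.59 mGal
Free-air anomaly = 978261.210 − 978756.44 + (630.59) = 135.360 mGal
Bouguer slab correction = 0.04193 × 2.88 × 2043.4 = 246.76 mGal
Simple Bouguer anomaly = 135.360 − (246.76) = -111.400 mGal
Complete Bouguer anomaly = -111.400 + 0.59 = -110.810 mGal

-110.8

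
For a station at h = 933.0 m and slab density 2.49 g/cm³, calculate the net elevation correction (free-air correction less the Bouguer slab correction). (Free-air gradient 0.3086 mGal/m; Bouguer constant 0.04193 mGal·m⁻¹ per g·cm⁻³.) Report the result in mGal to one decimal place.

190.5

Combined gradient = 0.3086 − 0.04193 × 2.49 = 0.2041943 mGal/m
Combined elevation correction = 0.2041943 × 933.0 = 190.5 mGal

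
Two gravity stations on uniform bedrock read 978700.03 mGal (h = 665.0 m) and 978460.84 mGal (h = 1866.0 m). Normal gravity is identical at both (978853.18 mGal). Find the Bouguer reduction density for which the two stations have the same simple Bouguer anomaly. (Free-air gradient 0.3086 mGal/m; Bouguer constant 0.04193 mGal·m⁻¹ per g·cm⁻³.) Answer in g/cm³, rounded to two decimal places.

2.61

Δg_obs = 978460.84 − 978700.03 = -239.19 mGal over Δh = 1866.0 − 665.0 = 1201.0 m
Equal Bouguer anomalies ⇒ Δg_obs + (0.3086 − 0.04193ρ)·Δh = 0
0.3086 − 0.04193ρ = −Δg_obs/Δh = 0.19916
ρ = (0.3086 − 0.19916) / 0.04193 = 2.61 g/cm³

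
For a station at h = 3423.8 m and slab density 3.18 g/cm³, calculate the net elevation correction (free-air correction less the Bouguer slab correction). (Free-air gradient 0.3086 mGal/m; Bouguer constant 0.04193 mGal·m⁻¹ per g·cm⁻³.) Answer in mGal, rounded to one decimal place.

600.1

Combined gradient = 0.3086 − 0.04193 × 3.18 = 0.1752626 mGal/m
Combined elevation correction = 0.1752626 × 3423.8 = 600.1 mGal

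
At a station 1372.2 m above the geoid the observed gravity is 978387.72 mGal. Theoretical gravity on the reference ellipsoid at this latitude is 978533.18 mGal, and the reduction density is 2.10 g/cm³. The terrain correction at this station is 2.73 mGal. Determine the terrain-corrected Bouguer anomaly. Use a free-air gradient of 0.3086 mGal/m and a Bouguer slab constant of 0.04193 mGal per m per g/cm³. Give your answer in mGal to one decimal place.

Free-air correction = 0.3086 × 1372.2 = 423.46 mGal
Free-air anomaly = 978387.72 − 978533.18 + (423.46) = 278.00 mGal
Bouguer slab correction = 0.04193 × 2.10 × 1372.2 = 120.83 mGal
Simple Bouguer anomaly = 278.00 − (120.83) = 157.17 mGal
Complete Bouguer anomaly = 157.17 + 2.73 = 159.90 mGal

159.9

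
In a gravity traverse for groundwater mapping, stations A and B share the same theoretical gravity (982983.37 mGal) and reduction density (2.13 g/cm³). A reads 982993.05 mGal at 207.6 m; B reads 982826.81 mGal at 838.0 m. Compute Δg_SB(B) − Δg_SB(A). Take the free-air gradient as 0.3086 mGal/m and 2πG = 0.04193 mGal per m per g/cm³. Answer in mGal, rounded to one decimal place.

Δg_SB(A) = 982993.05 − 982983.37 + 0.3086×207.6 − 0.04193×2.13×207.6 = 55.20 mGal
Δg_SB(B) = 982826.81 − 982983.37 + 0.3086×838.0 − 0.04193×2.13×838.0 = 27.20 mGal
Difference = 27.20 − (55.20) = -28.00 mGal

-28.0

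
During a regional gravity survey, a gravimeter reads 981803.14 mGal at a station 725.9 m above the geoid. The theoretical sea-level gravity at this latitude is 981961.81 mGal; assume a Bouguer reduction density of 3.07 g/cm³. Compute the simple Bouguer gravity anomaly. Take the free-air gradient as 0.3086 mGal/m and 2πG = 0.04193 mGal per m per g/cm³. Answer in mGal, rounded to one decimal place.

Free-air correction = 0.3086 × 725.9 = 224.01 mGal
Free-air anomaly = 981803.14 − 981961.81 + (224.01) = 65.34 mGal
Bouguer slab correction = 0.04193 × 3.07 × 725.9 = 93.44 mGal
Simple Bouguer anomaly = 65.34 − (93.44) = -28.10 mGal

-28.1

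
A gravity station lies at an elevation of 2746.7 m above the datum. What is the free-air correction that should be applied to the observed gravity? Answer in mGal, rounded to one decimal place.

847.6

Free-air correction = 0.3086 × 2746.7 = 847.6 mGal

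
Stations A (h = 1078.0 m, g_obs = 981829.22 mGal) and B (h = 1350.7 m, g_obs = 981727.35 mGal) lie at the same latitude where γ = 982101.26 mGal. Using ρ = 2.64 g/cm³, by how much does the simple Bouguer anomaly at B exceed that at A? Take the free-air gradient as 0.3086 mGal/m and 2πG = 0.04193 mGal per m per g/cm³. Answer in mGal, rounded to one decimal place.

-47.9

Δg_SB(A) = 981829.22 − 982101.26 + 0.3086×1078.0 − 0.04193×2.64×1078.0 = -58.70 mGal
Δg_SB(B) = 981727.35 − 982101.26 + 0.3086×1350.7 − 0.04193×2.64×1350.7 = -106.60 mGal
Difference = -106.60 − (-58.70) = -47.90 mGal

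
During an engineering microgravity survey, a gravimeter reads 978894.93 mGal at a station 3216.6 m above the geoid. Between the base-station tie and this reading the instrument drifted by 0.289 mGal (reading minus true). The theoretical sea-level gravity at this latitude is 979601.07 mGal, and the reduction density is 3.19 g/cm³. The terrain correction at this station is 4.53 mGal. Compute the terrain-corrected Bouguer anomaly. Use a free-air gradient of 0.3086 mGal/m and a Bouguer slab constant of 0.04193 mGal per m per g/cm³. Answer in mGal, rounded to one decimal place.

-139.5

Drift-corrected reading = 978894.93 − (0.289) = 978894.641 mGal
Free-air correction = 0.3086 × 3216.6 = 992.64 mGal
Free-air anomaly = 978894.641 − 979601.07 + (992.64) = 286.211 mGal
Bouguer slab correction = 0.04193 × 3.19 × 3216.6 = 430.24 mGal
Simple Bouguer anomaly = 286.211 − (430.24) = -144.029 mGal
Complete Bouguer anomaly = -144.029 + 4.53 = -139.499 mGal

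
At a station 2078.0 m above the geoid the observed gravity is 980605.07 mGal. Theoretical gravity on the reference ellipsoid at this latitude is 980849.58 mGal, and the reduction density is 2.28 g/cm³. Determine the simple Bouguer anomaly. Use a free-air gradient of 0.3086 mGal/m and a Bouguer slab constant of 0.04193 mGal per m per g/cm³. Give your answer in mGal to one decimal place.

Free-air correction = 0.3086 × 2078.0 = 641.27 mGal
Free-air anomaly = 980605.07 − 980849.58 + (641.27) = 396.76 mGal
Bouguer slab correction = 0.04193 × 2.28 × 2078.0 = 198.66 mGal
Simple Bouguer anomaly = 396.76 − (198.66) = 198.10 mGal

198.1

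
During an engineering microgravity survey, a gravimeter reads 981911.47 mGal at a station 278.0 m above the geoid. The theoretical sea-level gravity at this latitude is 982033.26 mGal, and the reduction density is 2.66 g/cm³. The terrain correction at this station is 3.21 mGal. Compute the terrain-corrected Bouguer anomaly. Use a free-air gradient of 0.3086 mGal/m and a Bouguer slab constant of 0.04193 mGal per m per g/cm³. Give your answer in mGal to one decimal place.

Free-air correction = 0.3086 × 278.0 = 85.79 mGal
Free-air anomaly = 981911.47 − 982033.26 + (85.79) = -36.00 mGal
Bouguer slab correction = 0.04193 × 2.66 × 278.0 = 31.01 mGal
Simple Bouguer anomaly = -36.00 − (31.01) = -67.01 mGal
Complete Bouguer anomaly = -67.01 + 3.21 = -63.80 mGal

-63.8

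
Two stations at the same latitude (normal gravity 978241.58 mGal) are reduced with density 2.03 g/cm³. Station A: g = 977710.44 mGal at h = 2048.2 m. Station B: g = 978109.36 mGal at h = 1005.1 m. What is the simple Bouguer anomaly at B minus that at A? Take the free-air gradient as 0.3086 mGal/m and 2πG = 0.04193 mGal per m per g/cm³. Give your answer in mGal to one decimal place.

165.8

Δg_SB(A) = 977710.44 − 978241.58 + 0.3086×2048.2 − 0.04193×2.03×2048.2 = -73.40 mGal
Δg_SB(B) = 978109.36 − 978241.58 + 0.3086×1005.1 − 0.04193×2.03×1005.1 = 92.40 mGal
Difference = 92.40 − (-73.40) = 165.80 mGal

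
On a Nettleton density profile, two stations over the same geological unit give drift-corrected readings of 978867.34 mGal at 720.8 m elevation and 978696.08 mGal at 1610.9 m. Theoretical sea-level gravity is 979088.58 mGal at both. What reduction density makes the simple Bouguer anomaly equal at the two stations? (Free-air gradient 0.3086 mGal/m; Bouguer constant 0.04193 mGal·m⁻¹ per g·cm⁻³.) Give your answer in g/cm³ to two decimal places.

Δg_obs = 978696.08 − 978867.34 = -171.26 mGal over Δh = 1610.9 − 720.8 = 890.1 m
Equal Bouguer anomalies ⇒ Δg_obs + (0.3086 − 0.04193ρ)·Δh = 0
0.3086 − 0.04193ρ = −Δg_obs/Δh = 0.19241
ρ = (0.3086 − 0.19241) / 0.04193 = 2.77 g/cm³

2.77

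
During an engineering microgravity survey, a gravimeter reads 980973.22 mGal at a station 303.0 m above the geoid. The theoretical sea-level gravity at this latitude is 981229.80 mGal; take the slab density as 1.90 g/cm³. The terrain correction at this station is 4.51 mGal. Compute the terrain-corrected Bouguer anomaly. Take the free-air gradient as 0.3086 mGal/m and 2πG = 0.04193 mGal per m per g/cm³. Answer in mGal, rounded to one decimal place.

Free-air correction = 0.3086 × 303.0 = 93.51 mGal
Free-air anomaly = 980973.22 − 981229.80 + (93.51) = -163.07 mGal
Bouguer slab correction = 0.04193 × 1.90 × 303.0 = 24.14 mGal
Simple Bouguer anomaly = -163.07 − (24.14) = -187.21 mGal
Complete Bouguer anomaly = -187.21 + 4.51 = -182.70 mGal

-182.7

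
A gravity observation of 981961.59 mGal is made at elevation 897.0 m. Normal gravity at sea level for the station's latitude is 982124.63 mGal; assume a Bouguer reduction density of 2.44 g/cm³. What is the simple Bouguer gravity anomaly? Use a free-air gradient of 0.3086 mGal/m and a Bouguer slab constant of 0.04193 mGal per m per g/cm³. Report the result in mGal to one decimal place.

22.0

Free-air correction = 0.3086 × 897.0 = 276.81 mGal
Free-air anomaly = 981961.59 − 982124.63 + (276.81) = 113.77 mGal
Bouguer slab correction = 0.04193 × 2.44 × 897.0 = 91.77 mGal
Simple Bouguer anomaly = 113.77 − (91.77) = 22.00 mGal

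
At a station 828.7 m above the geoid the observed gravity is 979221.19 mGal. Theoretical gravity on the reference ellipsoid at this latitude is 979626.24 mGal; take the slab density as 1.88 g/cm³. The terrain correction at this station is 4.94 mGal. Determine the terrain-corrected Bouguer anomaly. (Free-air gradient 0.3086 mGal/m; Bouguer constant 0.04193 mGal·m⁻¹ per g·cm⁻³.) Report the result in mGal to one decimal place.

Free-air correction = 0.3086 × 828.7 = 255.74 mGal
Free-air anomaly = 979221.19 − 979626.24 + (255.74) = -149.31 mGal
Bouguer slab correction = 0.04193 × 1.88 × 828.7 = 65.33 mGal
Simple Bouguer anomaly = -149.31 − (65.33) = -214.64 mGal
Complete Bouguer anomaly = -214.64 + 4.94 = -209.70 mGal

-209.7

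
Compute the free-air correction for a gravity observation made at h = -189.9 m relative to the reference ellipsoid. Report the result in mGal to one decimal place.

-58.6

Free-air correction = 0.3086 × -189.9 = -58.6 mGal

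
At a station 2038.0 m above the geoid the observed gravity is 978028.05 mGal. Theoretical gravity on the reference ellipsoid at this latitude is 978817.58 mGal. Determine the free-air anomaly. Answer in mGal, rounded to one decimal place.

Free-air correction = 0.3086 × 2038.0 = 628.93 mGal
Free-air anomaly = 978028.05 − 978817.58 + (628.93) = -160.60 mGal

-160.6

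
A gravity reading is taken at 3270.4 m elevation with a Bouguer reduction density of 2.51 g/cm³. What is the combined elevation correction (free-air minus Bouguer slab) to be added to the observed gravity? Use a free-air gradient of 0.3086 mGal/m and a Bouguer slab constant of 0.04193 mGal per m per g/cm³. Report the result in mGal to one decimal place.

665.1

Combined gradient = 0.3086 − 0.04193 × 2.51 = 0.2033557 mGal/m
Combined elevation correction = 0.2033557 × 3270.4 = 665.1 mGal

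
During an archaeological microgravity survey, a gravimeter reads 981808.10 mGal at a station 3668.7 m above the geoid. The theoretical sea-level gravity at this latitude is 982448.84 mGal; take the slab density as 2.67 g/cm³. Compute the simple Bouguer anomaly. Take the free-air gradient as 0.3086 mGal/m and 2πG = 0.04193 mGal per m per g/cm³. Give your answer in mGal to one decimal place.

80.7

Free-air correction = 0.3086 × 3668.7 = 1132.16 mGal
Free-air anomaly = 981808.10 − 982448.84 + (1132.16) = 491.42 mGal
Bouguer slab correction = 0.04193 × 2.67 × 3668.7 = 410.72 mGal
Simple Bouguer anomaly = 491.42 − (410.72) = 80.70 mGal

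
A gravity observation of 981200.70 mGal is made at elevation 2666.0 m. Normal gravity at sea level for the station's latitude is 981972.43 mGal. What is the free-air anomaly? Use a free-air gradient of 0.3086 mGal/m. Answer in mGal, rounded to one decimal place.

Free-air correction = 0.3086 × 2666.0 = 822.73 mGal
Free-air anomaly = 981200.70 − 981972.43 + (822.73) = 51.00 mGal

51.0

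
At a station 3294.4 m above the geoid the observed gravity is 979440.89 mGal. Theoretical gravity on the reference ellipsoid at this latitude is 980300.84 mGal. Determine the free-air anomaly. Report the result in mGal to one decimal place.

Free-air correction = 0.3086 × 3294.4 = 1016.65 mGal
Free-air anomaly = 979440.89 − 980300.84 + (1016.65) = 156.70 mGal

156.7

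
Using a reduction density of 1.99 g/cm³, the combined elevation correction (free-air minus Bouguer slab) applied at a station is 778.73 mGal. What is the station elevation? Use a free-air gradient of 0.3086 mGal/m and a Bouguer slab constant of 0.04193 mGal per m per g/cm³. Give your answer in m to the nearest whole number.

3459

Combined gradient = 0.3086 − 0.04193 × 1.99 = 0.2251593 mGal/m
h = 778.73 / 0.2251593 = 3458.57 m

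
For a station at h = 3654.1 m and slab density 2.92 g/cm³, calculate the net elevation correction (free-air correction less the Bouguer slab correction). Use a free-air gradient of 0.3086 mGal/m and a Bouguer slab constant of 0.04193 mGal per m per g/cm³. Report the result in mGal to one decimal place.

Combined gradient = 0.3086 − 0.04193 × 2.92 = 0.1861644 mGal/m
Combined elevation correction = 0.1861644 × 3654.1 = 680.3 mGal

680.3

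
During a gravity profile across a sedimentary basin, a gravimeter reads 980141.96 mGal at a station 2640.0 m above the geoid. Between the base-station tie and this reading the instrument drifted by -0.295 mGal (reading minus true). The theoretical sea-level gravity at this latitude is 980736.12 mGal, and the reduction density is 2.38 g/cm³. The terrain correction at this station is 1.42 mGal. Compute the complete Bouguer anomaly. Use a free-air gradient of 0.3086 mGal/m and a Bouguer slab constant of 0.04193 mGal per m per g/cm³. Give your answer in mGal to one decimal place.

-41.2

Drift-corrected reading = 980141.96 − (-0.295) = 980142.255 mGal
Free-air correction = 0.3086 × 2640.0 = 814.70 mGal
Free-air anomaly = 980142.255 − 980736.12 + (814.70) = 220.835 mGal
Bouguer slab correction = 0.04193 × 2.38 × 2640.0 = 263.45 mGal
Simple Bouguer anomaly = 220.835 − (263.45) = -42.615 mGal
Complete Bouguer anomaly = -42.615 + 1.42 = -41.195 mGal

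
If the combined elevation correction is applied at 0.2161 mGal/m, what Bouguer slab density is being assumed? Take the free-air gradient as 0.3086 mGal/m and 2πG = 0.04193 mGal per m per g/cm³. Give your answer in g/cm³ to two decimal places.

2.21

0.2161 = 0.3086 − 0.04193 × ρ
ρ = (0.3086 − 0.2161) / 0.04193 = 2.21 g/cm³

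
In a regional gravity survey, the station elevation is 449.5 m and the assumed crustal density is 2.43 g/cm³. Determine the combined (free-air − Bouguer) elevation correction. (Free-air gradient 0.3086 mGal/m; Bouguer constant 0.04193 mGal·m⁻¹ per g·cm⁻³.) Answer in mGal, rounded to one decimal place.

92.9

Combined gradient = 0.3086 − 0.04193 × 2.43 = 0.2067101 mGal/m
Combined elevation correction = 0.2067101 × 449.5 = 92.9 mGal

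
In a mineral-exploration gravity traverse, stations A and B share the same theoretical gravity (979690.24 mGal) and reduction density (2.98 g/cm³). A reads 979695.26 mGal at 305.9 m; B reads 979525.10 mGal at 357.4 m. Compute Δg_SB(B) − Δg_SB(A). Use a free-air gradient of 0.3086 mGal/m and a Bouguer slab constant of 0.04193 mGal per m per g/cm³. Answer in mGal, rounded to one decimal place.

-160.7

Δg_SB(A) = 979695.26 − 979690.24 + 0.3086×305.9 − 0.04193×2.98×305.9 = 61.20 mGal
Δg_SB(B) = 979525.10 − 979690.24 + 0.3086×357.4 − 0.04193×2.98×357.4 = -99.50 mGal
Difference = -99.50 − (61.20) = -160.70 mGal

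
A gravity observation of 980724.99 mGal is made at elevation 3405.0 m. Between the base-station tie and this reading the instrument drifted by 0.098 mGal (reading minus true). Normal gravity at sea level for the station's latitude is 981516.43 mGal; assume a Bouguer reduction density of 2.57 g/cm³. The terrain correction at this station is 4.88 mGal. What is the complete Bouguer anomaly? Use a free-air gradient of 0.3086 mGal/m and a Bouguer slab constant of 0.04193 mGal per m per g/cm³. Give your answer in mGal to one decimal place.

Drift-corrected reading = 980724.99 − (0.098) = 980724.892 mGal
Free-air correction = 0.3086 × 3405.0 = 1050.78 mGal
Free-air anomaly = 980724.892 − 981516.43 + (1050.78) = 259.242 mGal
Bouguer slab correction = 0.04193 × 2.57 × 3405.0 = 366.92 mGal
Simple Bouguer anomaly = 259.242 − (366.92) = -107.678 mGal
Complete Bouguer anomaly = -107.678 + 4.88 = -102.798 mGal

-102.8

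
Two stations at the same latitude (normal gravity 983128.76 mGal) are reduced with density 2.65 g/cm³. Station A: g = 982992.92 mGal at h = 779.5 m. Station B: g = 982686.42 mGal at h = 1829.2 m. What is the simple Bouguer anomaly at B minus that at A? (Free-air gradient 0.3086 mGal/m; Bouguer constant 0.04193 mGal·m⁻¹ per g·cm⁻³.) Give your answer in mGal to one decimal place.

-99.2

Δg_SB(A) = 982992.92 − 983128.76 + 0.3086×779.5 − 0.04193×2.65×779.5 = 18.10 mGal
Δg_SB(B) = 982686.42 − 983128.76 + 0.3086×1829.2 − 0.04193×2.65×1829.2 = -81.10 mGal
Difference = -81.10 − (18.10) = -99.20 mGal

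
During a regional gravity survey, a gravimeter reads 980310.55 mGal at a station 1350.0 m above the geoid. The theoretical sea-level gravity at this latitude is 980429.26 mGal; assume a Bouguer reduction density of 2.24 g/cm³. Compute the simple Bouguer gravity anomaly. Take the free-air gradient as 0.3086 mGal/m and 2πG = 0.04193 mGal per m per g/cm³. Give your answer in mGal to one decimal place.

171.1

Free-air correction = 0.3086 × 1350.0 = 416.61 mGal
Free-air anomaly = 980310.55 − 980429.26 + (416.61) = 297.90 mGal
Bouguer slab correction = 0.04193 × 2.24 × 1350.0 = 126.80 mGal
Simple Bouguer anomaly = 297.90 − (126.80) = 171.10 mGal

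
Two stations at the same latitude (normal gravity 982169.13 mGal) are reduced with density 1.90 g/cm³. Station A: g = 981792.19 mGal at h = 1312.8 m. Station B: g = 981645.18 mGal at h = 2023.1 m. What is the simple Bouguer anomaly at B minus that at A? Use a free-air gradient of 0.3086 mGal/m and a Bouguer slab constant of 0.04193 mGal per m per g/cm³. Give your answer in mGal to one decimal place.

Δg_SB(A) = 981792.19 − 982169.13 + 0.3086×1312.8 − 0.04193×1.90×1312.8 = -76.40 mGal
Δg_SB(B) = 981645.18 − 982169.13 + 0.3086×2023.1 − 0.04193×1.90×2023.1 = -60.80 mGal
Difference = -60.80 − (-76.40) = 15.60 mGal

15.6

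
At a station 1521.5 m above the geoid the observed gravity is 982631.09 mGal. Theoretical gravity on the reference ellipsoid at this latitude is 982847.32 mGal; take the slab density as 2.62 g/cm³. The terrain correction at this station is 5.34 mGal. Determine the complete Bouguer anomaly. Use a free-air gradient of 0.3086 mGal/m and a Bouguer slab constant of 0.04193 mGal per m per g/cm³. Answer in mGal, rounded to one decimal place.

Free-air correction = 0.3086 × 1521.5 = 469.53 mGal
Free-air anomaly = 982631.09 − 982847.32 + (469.53) = 253.30 mGal
Bouguer slab correction = 0.04193 × 2.62 × 1521.5 = 167.15 mGal
Simple Bouguer anomaly = 253.30 − (167.15) = 86.15 mGal
Complete Bouguer anomaly = 86.15 + 5.34 = 91.49 mGal

91.5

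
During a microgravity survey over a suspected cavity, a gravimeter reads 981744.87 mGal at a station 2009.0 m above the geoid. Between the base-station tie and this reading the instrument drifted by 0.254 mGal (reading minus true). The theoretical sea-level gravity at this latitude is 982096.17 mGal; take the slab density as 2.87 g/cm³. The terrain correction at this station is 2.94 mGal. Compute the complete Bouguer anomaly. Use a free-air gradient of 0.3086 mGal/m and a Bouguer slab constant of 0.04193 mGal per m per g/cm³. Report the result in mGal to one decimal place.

Drift-corrected reading = 981744.87 − (0.254) = 981744.616 mGal
Free-air correction = 0.3086 × 2009.0 = 619.98 mGal
Free-air anomaly = 981744.616 − 982096.17 + (619.98) = 268.426 mGal
Bouguer slab correction = 0.04193 × 2.87 × 2009.0 = 241.76 mGal
Simple Bouguer anomaly = 268.426 − (241.76) = 26.666 mGal
Complete Bouguer anomaly = 26.666 + 2.94 = 29.606 mGal

29.6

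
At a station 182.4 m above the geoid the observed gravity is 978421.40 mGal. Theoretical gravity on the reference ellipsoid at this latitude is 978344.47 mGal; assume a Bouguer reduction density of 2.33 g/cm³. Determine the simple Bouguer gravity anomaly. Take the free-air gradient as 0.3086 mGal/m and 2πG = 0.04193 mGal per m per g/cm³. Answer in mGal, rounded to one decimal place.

Free-air correction = 0.3086 × 182.4 = 56.29 mGal
Free-air anomaly = 978421.40 − 978344.47 + (56.29) = 133.22 mGal
Bouguer slab correction = 0.04193 × 2.33 × 182.4 = 17.82 mGal
Simple Bouguer anomaly = 133.22 − (17.82) = 115.40 mGal

115.4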